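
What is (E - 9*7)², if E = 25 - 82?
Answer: 14400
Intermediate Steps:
E = -57
(E - 9*7)² = (-57 - 9*7)² = (-57 - 63)² = (-120)² = 14400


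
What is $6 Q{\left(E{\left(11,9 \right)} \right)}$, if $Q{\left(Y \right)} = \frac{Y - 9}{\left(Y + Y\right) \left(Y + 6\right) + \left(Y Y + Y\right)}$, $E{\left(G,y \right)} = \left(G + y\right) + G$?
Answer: $\frac{66}{1643} \approx 0.04017$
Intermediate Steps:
$E{\left(G,y \right)} = y + 2 G$
$Q{\left(Y \right)} = \frac{-9 + Y}{Y + Y^{2} + 2 Y \left(6 + Y\right)}$ ($Q{\left(Y \right)} = \frac{-9 + Y}{2 Y \left(6 + Y\right) + \left(Y^{2} + Y\right)} = \frac{-9 + Y}{2 Y \left(6 + Y\right) + \left(Y + Y^{2}\right)} = \frac{-9 + Y}{Y + Y^{2} + 2 Y \left(6 + Y\right)}$)
$6 Q{\left(E{\left(11,9 \right)} \right)} = 6 \frac{-9 + \left(9 + 2 \cdot 11\right)}{\left(9 + 2 \cdot 11\right) \left(13 + 3 \left(9 + 2 \cdot 11\right)\right)} = 6 \frac{-9 + \left(9 + 22\right)}{\left(9 + 22\right) \left(13 + 3 \left(9 + 22\right)\right)} = 6 \frac{-9 + 31}{31 \left(13 + 3 \cdot 31\right)} = 6 \cdot \frac{1}{31} \frac{1}{13 + 93} \cdot 22 = 6 \cdot \frac{1}{31} \cdot \frac{1}{106} \cdot 22 = 6 \cdot \frac{11}{1643} = \frac{66}{1643}$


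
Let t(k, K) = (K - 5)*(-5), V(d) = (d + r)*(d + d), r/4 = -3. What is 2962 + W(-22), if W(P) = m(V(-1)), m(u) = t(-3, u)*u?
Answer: 232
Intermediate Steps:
r = -12 (r = 4*(-3) = -12)
V(d) = 2*d*(-12 + d) (V(d) = (d - 12)*(d + d) = (-12 + d)*(2*d) = 2*d*(-12 + d))
t(k, K) = 25 - 5*K (t(k, K) = (-5 + K)*(-5) = 25 - 5*K)
m(u) = u*(25 - 5*u) (m(u) = (25 - 5*u)*u = u*(25 - 5*u))
W(P) = -2730 (W(P) = 5*(2*(-1)*(-12 - 1))*(5 - 2*(-1)*(-12 - 1)) = 5*(2*(-1)*(-13))*(5 - 2*(-1)*(-13)) = 5*26*(5 - 1*26) = 5*26*(5 - 26) = 5*26*(-21) = -2730)
2962 + W(-22) = 2962 - 2730 = 232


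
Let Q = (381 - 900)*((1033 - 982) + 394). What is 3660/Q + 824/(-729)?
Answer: -12865004/11224413 ≈ -1.1462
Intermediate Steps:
Q = -230955 (Q = -519*(51 + 394) = -519*445 = -230955)
3660/Q + 824/(-729) = 3660/(-230955) + 824/(-729) = 3660*(-1/230955) + 824*(-1/729) = -244/15397 - 824/729 = -12865004/11224413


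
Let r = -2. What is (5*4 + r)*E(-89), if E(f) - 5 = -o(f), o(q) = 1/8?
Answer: 351/4 ≈ 87.750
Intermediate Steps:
o(q) = ⅛
E(f) = 39/8 (E(f) = 5 - 1*⅛ = 5 - ⅛ = 39/8)
(5*4 + r)*E(-89) = (5*4 - 2)*(39/8) = (20 - 2)*(39/8) = 18*(39/8) = 351/4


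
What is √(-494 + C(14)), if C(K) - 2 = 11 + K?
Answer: I*√467 ≈ 21.61*I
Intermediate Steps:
C(K) = 13 + K (C(K) = 2 + (11 + K) = 13 + K)
√(-494 + C(14)) = √(-494 + (13 + 14)) = √(-494 + 27) = √(-467) = I*√467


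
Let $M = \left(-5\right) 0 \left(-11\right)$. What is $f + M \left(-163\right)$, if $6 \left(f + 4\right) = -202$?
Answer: $- \frac{113}{3} \approx -37.667$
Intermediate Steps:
$f = - \frac{113}{3}$ ($f = -4 + \frac{1}{6} \left(-202\right) = -4 - \frac{101}{3} = - \frac{113}{3} \approx -37.667$)
$M = 0$ ($M = 0 \left(-11\right) = 0$)
$f + M \left(-163\right) = - \frac{113}{3} + 0 \left(-163\right) = - \frac{113}{3} + 0 = - \frac{113}{3}$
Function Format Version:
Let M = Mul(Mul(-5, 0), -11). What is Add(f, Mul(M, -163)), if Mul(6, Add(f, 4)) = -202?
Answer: Rational(-113, 3) ≈ -37.667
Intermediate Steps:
f = Rational(-113, 3) (f = Add(-4, Mul(Rational(1, 6), -202)) = Add(-4, Rational(-101, 3)) = Rational(-113, 3) ≈ -37.667)
M = 0 (M = Mul(0, -11) = 0)
Add(f, Mul(M, -163)) = Add(Rational(-113, 3), Mul(0, -163)) = Add(Rational(-113, 3), 0) = Rational(-113, 3)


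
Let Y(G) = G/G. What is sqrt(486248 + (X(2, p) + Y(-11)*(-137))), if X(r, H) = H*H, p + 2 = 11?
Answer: 4*sqrt(30387) ≈ 697.27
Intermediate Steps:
Y(G) = 1
p = 9 (p = -2 + 11 = 9)
X(r, H) = H**2
sqrt(486248 + (X(2, p) + Y(-11)*(-137))) = sqrt(486248 + (9**2 + 1*(-137))) = sqrt(486248 + (81 - 137)) = sqrt(486248 - 56) = sqrt(486192) = 4*sqrt(30387)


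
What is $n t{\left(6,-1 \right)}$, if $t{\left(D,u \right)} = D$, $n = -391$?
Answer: $-2346$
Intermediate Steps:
$n t{\left(6,-1 \right)} = \left(-391\right) 6 = -2346$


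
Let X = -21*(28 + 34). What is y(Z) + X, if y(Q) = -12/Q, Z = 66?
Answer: -14324/11 ≈ -1302.2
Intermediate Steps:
X = -1302 (X = -21*62 = -1302)
y(Z) + X = -12/66 - 1302 = -12*1/66 - 1302 = -2/11 - 1302 = -14324/11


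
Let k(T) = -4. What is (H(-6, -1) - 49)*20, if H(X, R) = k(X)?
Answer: -1060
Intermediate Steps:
H(X, R) = -4
(H(-6, -1) - 49)*20 = (-4 - 49)*20 = -53*20 = -1060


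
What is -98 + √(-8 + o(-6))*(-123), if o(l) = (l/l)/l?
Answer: -98 - 287*I*√6/2 ≈ -98.0 - 351.5*I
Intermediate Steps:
o(l) = 1/l
-98 + √(-8 + o(-6))*(-123) = -98 + √(-8 + 1/(-6))*(-123) = -98 + √(-8 - ⅙)*(-123) = -98 + √(-49/6)*(-123) = -98 + (7*I*√6/6)*(-123) = -98 - 287*I*√6/2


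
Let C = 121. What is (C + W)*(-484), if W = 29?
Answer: -72600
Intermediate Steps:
(C + W)*(-484) = (121 + 29)*(-484) = 150*(-484) = -72600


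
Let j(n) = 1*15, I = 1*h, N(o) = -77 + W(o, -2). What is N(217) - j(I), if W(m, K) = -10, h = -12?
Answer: -102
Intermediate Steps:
N(o) = -87 (N(o) = -77 - 10 = -87)
I = -12 (I = 1*(-12) = -12)
j(n) = 15
N(217) - j(I) = -87 - 1*15 = -87 - 15 = -102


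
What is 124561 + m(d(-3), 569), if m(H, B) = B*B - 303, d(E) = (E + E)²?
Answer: 448019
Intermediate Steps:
d(E) = 4*E² (d(E) = (2*E)² = 4*E²)
m(H, B) = -303 + B² (m(H, B) = B² - 303 = -303 + B²)
124561 + m(d(-3), 569) = 124561 + (-303 + 569²) = 124561 + (-303 + 323761) = 124561 + 323458 = 448019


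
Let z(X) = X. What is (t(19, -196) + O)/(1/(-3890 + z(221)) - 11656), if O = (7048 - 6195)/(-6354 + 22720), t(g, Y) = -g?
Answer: 1137760569/699906146590 ≈ 0.0016256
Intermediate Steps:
O = 853/16366 ≈ 0.052120
(t(19, -196) + O)/(1/(-3890 + z(221)) - 11656) = (-1*19 + 853/16366)/(1/(-3890 + 221) - 11656) = (-19 + 853/16366)/(1/(-3669) - 11656) = -310101/(16366*(-1/3669 - 11656)) = -310101/(16366*(-42765865/3669)) = -310101/16366*(-3669/42765865) = 1137760569/699906146590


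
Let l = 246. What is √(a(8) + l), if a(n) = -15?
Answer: √231 ≈ 15.199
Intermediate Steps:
√(a(8) + l) = √(-15 + 246) = √231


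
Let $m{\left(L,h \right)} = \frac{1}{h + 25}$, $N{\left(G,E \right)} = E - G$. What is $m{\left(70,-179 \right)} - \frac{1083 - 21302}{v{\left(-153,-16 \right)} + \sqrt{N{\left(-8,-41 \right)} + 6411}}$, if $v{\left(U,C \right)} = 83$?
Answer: $\frac{36919821}{11242} - \frac{20219 \sqrt{6378}}{511} \approx 124.14$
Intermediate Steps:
$m{\left(L,h \right)} = \frac{1}{25 + h}$
$m{\left(70,-179 \right)} - \frac{1083 - 21302}{v{\left(-153,-16 \right)} + \sqrt{N{\left(-8,-41 \right)} + 6411}} = \frac{1}{25 - 179} - \frac{1083 - 21302}{83 + \sqrt{\left(-41 - -8\right) + 6411}} = \frac{1}{-154} - - \frac{20219}{83 + \sqrt{\left(-41 + 8\right) + 6411}} = - \frac{1}{154} - - \frac{20219}{83 + \sqrt{-33 + 6411}} = - \frac{1}{154} - - \frac{20219}{83 + \sqrt{6378}} = - \frac{1}{154} + \frac{20219}{83 + \sqrt{6378}}$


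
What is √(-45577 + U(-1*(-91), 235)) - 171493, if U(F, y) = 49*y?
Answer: -171493 + I*√34062 ≈ -1.7149e+5 + 184.56*I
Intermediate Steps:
√(-45577 + U(-1*(-91), 235)) - 171493 = √(-45577 + 49*235) - 171493 = √(-45577 + 11515) - 171493 = √(-34062) - 171493 = I*√34062 - 171493 = -171493 + I*√34062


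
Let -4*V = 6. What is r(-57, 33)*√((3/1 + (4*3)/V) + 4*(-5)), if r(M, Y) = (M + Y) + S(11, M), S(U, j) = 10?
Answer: -70*I ≈ -70.0*I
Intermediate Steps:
V = -3/2 (V = -¼*6 = -3/2 ≈ -1.5000)
r(M, Y) = 10 + M + Y (r(M, Y) = (M + Y) + 10 = 10 + M + Y)
r(-57, 33)*√((3/1 + (4*3)/V) + 4*(-5)) = (10 - 57 + 33)*√((3/1 + (4*3)/(-3/2)) + 4*(-5)) = -14*√((3*1 + 12*(-⅔)) - 20) = -14*√((3 - 8) - 20) = -14*√(-5 - 20) = -70*I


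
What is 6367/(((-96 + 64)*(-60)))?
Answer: 6367/1920 ≈ 3.3161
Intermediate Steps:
6367/(((-96 + 64)*(-60))) = 6367/((-32*(-60))) = 6367/1920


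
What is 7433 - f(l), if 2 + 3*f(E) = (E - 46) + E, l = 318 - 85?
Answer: 21881/3 ≈ 7293.7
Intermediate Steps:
l = 233
f(E) = -16 + 2*E/3 (f(E) = -⅔ + ((E - 46) + E)/3 = -⅔ + ((-46 + E) + E)/3 = -⅔ + (-46 + 2*E)/3 = -⅔ + (-46/3 + 2*E/3) = -16 + 2*E/3)
7433 - f(l) = 7433 - (-16 + (⅔)*233) = 7433 - (-16 + 466/3) = 7433 - 1*418/3 = 7433 - 418/3 = 21881/3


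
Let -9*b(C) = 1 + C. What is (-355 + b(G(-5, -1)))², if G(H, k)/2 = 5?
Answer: 10278436/81 ≈ 1.2689e+5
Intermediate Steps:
G(H, k) = 10 (G(H, k) = 2*5 = 10)
b(C) = -⅑ - C/9 (b(C) = -(1 + C)/9 = -⅑ - C/9)
(-355 + b(G(-5, -1)))² = (-355 + (-⅑ - ⅑*10))² = (-355 + (-⅑ - 10/9))² = (-355 - 11/9)² = (-3206/9)² = 10278436/81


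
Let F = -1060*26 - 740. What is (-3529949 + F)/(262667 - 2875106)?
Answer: 131787/96757 ≈ 1.3620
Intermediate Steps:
F = -28300 (F = -27560 - 740 = -28300)
(-3529949 + F)/(262667 - 2875106) = (-3529949 - 28300)/(262667 - 2875106) = -3558249/(-2612439) = -3558249*(-1/2612439) = 131787/96757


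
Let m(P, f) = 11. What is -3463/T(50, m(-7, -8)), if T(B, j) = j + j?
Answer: -3463/22 ≈ -157.41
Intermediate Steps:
T(B, j) = 2*j
-3463/T(50, m(-7, -8)) = -3463/(2*11) = -3463/22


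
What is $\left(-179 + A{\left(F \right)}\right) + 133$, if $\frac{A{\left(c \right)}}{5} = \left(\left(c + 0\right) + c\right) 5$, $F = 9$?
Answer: $404$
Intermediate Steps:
$A{\left(c \right)} = 50 c$ ($A{\left(c \right)} = 5 \left(\left(c + 0\right) + c\right) 5 = 5 \left(c + c\right) 5 = 5 \cdot 2 c 5 = 5 \cdot 10 c = 50 c$)
$\left(-179 + A{\left(F \right)}\right) + 133 = \left(-179 + 50 \cdot 9\right) + 133 = \left(-179 + 450\right) + 133 = 271 + 133 = 404$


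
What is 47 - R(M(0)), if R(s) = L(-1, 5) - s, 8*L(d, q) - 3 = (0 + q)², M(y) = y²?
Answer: 87/2 ≈ 43.500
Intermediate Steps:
L(d, q) = 3/8 + q²/8 (L(d, q) = 3/8 + (0 + q)²/8 = 3/8 + q²/8)
R(s) = 7/2 - s (R(s) = (3/8 + (⅛)*5²) - s = (3/8 + (⅛)*25) - s = (3/8 + 25/8) - s = 7/2 - s)
47 - R(M(0)) = 47 - (7/2 - 1*0²) = 47 - (7/2 - 1*0) = 47 - (7/2 + 0) = 47 - 1*7/2 = 47 - 7/2 = 87/2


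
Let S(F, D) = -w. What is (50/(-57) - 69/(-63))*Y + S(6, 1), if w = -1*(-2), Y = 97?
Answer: 2547/133 ≈ 19.150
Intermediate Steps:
w = 2
S(F, D) = -2 (S(F, D) = -1*2 = -2)
(50/(-57) - 69/(-63))*Y + S(6, 1) = (50/(-57) - 69/(-63))*97 - 2 = (50*(-1/57) - 69*(-1/63))*97 - 2 = (-50/57 + 23/21)*97 - 2 = (29/133)*97 - 2 = 2813/133 - 2 = 2547/133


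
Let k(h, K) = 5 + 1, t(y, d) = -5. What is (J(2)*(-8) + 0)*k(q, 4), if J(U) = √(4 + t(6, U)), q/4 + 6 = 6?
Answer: -48*I ≈ -48.0*I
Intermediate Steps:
q = 0 (q = -24 + 4*6 = -24 + 24 = 0)
k(h, K) = 6
J(U) = I (J(U) = √(4 - 5) = √(-1) = I)
(J(2)*(-8) + 0)*k(q, 4) = (I*(-8) + 0)*6 = (-8*I + 0)*6 = -8*I*6 = -48*I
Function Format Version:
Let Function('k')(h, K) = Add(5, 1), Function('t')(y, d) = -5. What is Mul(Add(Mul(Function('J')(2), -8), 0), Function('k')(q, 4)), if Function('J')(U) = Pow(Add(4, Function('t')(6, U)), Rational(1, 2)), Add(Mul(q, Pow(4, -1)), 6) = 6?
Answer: Mul(-48, I) ≈ Mul(-48.000, I)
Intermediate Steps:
q = 0 (q = Add(-24, Mul(4, 6)) = Add(-24, 24) = 0)
Function('k')(h, K) = 6
Function('J')(U) = I (Function('J')(U) = Pow(Add(4, -5), Rational(1, 2)) = Pow(-1, Rational(1, 2)) = I)
Mul(Add(Mul(Function('J')(2), -8), 0), Function('k')(q, 4)) = Mul(Add(Mul(I, -8), 0), 6) = Mul(Add(Mul(-8, I), 0), 6) = Mul(Mul(-8, I), 6) = Mul(-48, I)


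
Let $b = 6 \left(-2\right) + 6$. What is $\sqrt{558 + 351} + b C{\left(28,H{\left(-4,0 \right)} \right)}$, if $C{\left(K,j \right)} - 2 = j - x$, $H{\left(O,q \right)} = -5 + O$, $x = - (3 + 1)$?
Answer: $18 + 3 \sqrt{101} \approx 48.15$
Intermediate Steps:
$x = -4$ ($x = \left(-1\right) 4 = -4$)
$C{\left(K,j \right)} = 6 + j$ ($C{\left(K,j \right)} = 2 + \left(j - -4\right) = 2 + \left(j + 4\right) = 2 + \left(4 + j\right) = 6 + j$)
$b = -6$ ($b = -12 + 6 = -6$)
$\sqrt{558 + 351} + b C{\left(28,H{\left(-4,0 \right)} \right)} = \sqrt{558 + 351} - 6 \left(6 - 9\right) = \sqrt{909} - 6 \left(6 - 9\right) = 3 \sqrt{101} - -18 = 3 \sqrt{101} + 18 = 18 + 3 \sqrt{101}$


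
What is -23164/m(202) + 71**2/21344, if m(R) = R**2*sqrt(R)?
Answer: 5041/21344 - 5791*sqrt(202)/2060602 ≈ 0.19624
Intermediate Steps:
m(R) = R**(5/2)
-23164/m(202) + 71**2/21344 = -23164*sqrt(202)/8242408 + 71**2/21344 = -23164*sqrt(202)/8242408 + 5041*(1/21344) = -5791*sqrt(202)/2060602 + 5041/21344 = 5041/21344 - 5791*sqrt(202)/2060602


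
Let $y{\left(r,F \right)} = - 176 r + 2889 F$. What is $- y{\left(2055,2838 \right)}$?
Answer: $-7837302$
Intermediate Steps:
$- y{\left(2055,2838 \right)} = - (\left(-176\right) 2055 + 2889 \cdot 2838) = - (-361680 + 8198982) = \left(-1\right) 7837302 = -7837302$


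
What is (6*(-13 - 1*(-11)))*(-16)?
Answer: 192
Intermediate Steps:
(6*(-13 - 1*(-11)))*(-16) = (6*(-13 + 11))*(-16) = (6*(-2))*(-16) = -12*(-16) = 192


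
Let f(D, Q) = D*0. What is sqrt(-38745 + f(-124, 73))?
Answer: 3*I*sqrt(4305) ≈ 196.84*I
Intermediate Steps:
f(D, Q) = 0
sqrt(-38745 + f(-124, 73)) = sqrt(-38745 + 0) = sqrt(-38745) = 3*I*sqrt(4305)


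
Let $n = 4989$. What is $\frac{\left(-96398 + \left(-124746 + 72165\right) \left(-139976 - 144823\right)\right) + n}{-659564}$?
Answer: $- \frac{7487462405}{329782} \approx -22704.0$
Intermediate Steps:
$\frac{\left(-96398 + \left(-124746 + 72165\right) \left(-139976 - 144823\right)\right) + n}{-659564} = \frac{\left(-96398 + \left(-124746 + 72165\right) \left(-139976 - 144823\right)\right) + 4989}{-659564} = \left(\left(-96398 - -14975016219\right) + 4989\right) \left(- \frac{1}{659564}\right) = \left(\left(-96398 + 14975016219\right) + 4989\right) \left(- \frac{1}{659564}\right) = \left(14974919821 + 4989\right) \left(- \frac{1}{659564}\right) = 14974924810 \left(- \frac{1}{659564}\right) = - \frac{7487462405}{329782}$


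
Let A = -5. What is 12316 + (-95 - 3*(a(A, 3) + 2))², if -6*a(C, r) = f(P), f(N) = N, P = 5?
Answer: 88073/4 ≈ 22018.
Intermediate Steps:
a(C, r) = -⅚ (a(C, r) = -⅙*5 = -⅚)
12316 + (-95 - 3*(a(A, 3) + 2))² = 12316 + (-95 - 3*(-⅚ + 2))² = 12316 + (-95 - 3*7/6)² = 12316 + (-95 - 7/2)² = 12316 + (-197/2)² = 12316 + 38809/4 = 88073/4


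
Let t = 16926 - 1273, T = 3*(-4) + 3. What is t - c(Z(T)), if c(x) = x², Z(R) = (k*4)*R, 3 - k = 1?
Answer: 10469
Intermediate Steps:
k = 2 (k = 3 - 1*1 = 3 - 1 = 2)
T = -9 (T = -12 + 3 = -9)
t = 15653
Z(R) = 8*R (Z(R) = (2*4)*R = 8*R)
t - c(Z(T)) = 15653 - (8*(-9))² = 15653 - 1*(-72)² = 15653 - 1*5184 = 15653 - 5184 = 10469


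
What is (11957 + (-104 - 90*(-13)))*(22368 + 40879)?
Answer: 823665681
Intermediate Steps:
(11957 + (-104 - 90*(-13)))*(22368 + 40879) = (11957 + (-104 + 1170))*63247 = (11957 + 1066)*63247 = 13023*63247 = 823665681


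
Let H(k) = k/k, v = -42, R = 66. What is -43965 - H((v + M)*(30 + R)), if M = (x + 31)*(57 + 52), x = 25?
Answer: -43966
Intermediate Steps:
M = 6104 (M = (25 + 31)*(57 + 52) = 56*109 = 6104)
H(k) = 1
-43965 - H((v + M)*(30 + R)) = -43965 - 1*1 = -43965 - 1 = -43966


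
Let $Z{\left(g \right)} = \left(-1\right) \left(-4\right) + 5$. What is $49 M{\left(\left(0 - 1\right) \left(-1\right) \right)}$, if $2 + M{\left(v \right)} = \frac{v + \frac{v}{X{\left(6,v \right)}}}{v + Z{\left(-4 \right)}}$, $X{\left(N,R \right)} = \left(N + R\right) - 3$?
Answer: $- \frac{735}{8} \approx -91.875$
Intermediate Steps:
$X{\left(N,R \right)} = -3 + N + R$
$Z{\left(g \right)} = 9$ ($Z{\left(g \right)} = 4 + 5 = 9$)
$M{\left(v \right)} = -2 + \frac{v + \frac{v}{3 + v}}{9 + v}$ ($M{\left(v \right)} = -2 + \frac{v + \frac{v}{-3 + 6 + v}}{v + 9} = -2 + \frac{v + \frac{v}{3 + v}}{9 + v}$)
$49 M{\left(\left(0 - 1\right) \left(-1\right) \right)} = 49 \frac{-54 - 17 \left(0 - 1\right) \left(-1\right) - \left(0 - 1\right) \left(-1\right) \left(3 + \left(0 - 1\right) \left(-1\right)\right)}{\left(3 + \left(0 - 1\right) \left(-1\right)\right) \left(9 + \left(0 - 1\right) \left(-1\right)\right)} = 49 \frac{-54 - 17 \left(\left(-1\right) \left(-1\right)\right) - \left(-1\right) \left(-1\right) \left(3 - -1\right)}{\left(3 - -1\right) \left(9 - -1\right)} = 49 \frac{-54 - 17 - 1 \left(3 + 1\right)}{\left(3 + 1\right) \left(9 + 1\right)} = 49 \frac{-54 - 17 - 1 \cdot 4}{4 \cdot 10} = 49 \cdot \frac{1}{4} \cdot \frac{1}{10} \left(-54 - 17 - 4\right) = 49 \cdot \frac{1}{4} \cdot \frac{1}{10} \left(-75\right) = 49 \left(- \frac{15}{8}\right) = - \frac{735}{8}$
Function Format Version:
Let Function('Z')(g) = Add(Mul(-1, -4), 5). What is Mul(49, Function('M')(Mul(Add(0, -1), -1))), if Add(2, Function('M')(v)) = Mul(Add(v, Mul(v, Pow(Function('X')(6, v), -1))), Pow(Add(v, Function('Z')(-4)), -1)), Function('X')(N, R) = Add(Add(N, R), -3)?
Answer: Rational(-735, 8) ≈ -91.875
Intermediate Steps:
Function('X')(N, R) = Add(-3, N, R)
Function('Z')(g) = 9 (Function('Z')(g) = Add(4, 5) = 9)
Function('M')(v) = Add(-2, Mul(Pow(Add(9, v), -1), Add(v, Mul(v, Pow(Add(3, v), -1))))) (Function('M')(v) = Add(-2, Mul(Add(v, Mul(v, Pow(Add(-3, 6, v), -1))), Pow(Add(v, 9), -1))) = Add(-2, Mul(Add(v, Mul(v, Pow(Add(3, v), -1))), Pow(Add(9, v), -1))) = Add(-2, Mul(Pow(Add(9, v), -1), Add(v, Mul(v, Pow(Add(3, v), -1))))))
Mul(49, Function('M')(Mul(Add(0, -1), -1))) = Mul(49, Mul(Pow(Add(3, Mul(Add(0, -1), -1)), -1), Pow(Add(9, Mul(Add(0, -1), -1)), -1), Add(-54, Mul(-17, Mul(Add(0, -1), -1)), Mul(-1, Mul(Add(0, -1), -1), Add(3, Mul(Add(0, -1), -1)))))) = Mul(49, Mul(Pow(Add(3, Mul(-1, -1)), -1), Pow(Add(9, Mul(-1, -1)), -1), Add(-54, Mul(-17, Mul(-1, -1)), Mul(-1, Mul(-1, -1), Add(3, Mul(-1, -1)))))) = Mul(49, Mul(Pow(Add(3, 1), -1), Pow(Add(9, 1), -1), Add(-54, Mul(-17, 1), Mul(-1, 1, Add(3, 1))))) = Mul(49, Mul(Pow(4, -1), Pow(10, -1), Add(-54, -17, Mul(-1, 1, 4)))) = Mul(49, Mul(Rational(1, 4), Rational(1, 10), Add(-54, -17, -4))) = Mul(49, Mul(Rational(1, 4), Rational(1, 10), -75)) = Mul(49, Rational(-15, 8)) = Rational(-735, 8)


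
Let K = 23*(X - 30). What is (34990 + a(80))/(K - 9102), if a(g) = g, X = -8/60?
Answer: -263025/73463 ≈ -3.5804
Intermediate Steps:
X = -2/15 (X = -8*1/60 = -2/15 ≈ -0.13333)
K = -10396/15 (K = 23*(-2/15 - 30) = 23*(-452/15) = -10396/15 ≈ -693.07)
(34990 + a(80))/(K - 9102) = (34990 + 80)/(-10396/15 - 9102) = 35070/(-146926/15) = 35070*(-15/146926) = -263025/73463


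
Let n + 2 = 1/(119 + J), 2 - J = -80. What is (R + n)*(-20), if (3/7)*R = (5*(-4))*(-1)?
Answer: -59860/67 ≈ -893.43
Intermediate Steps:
J = 82 (J = 2 - 1*(-80) = 2 + 80 = 82)
R = 140/3 (R = 7*((5*(-4))*(-1))/3 = 7*(-20*(-1))/3 = (7/3)*20 = 140/3 ≈ 46.667)
n = -401/201 (n = -2 + 1/(119 + 82) = -2 + 1/201 = -401/201 ≈ -1.9950)
(R + n)*(-20) = (140/3 - 401/201)*(-20) = (2993/67)*(-20) = -59860/67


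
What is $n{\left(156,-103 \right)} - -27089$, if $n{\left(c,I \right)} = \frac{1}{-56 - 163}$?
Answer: $\frac{5932490}{219} \approx 27089.0$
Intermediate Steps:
$n{\left(c,I \right)} = - \frac{1}{219}$ ($n{\left(c,I \right)} = \frac{1}{-219} = - \frac{1}{219}$)
$n{\left(156,-103 \right)} - -27089 = - \frac{1}{219} - -27089 = - \frac{1}{219} + 27089 = \frac{5932490}{219}$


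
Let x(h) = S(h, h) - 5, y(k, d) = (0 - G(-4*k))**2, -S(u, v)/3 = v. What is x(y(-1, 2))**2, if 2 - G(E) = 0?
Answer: 289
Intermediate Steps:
G(E) = 2 (G(E) = 2 - 1*0 = 2 + 0 = 2)
S(u, v) = -3*v
y(k, d) = 4 (y(k, d) = (0 - 1*2)**2 = (0 - 2)**2 = (-2)**2 = 4)
x(h) = -5 - 3*h (x(h) = -3*h - 5 = -5 - 3*h)
x(y(-1, 2))**2 = (-5 - 3*4)**2 = (-5 - 12)**2 = (-17)**2 = 289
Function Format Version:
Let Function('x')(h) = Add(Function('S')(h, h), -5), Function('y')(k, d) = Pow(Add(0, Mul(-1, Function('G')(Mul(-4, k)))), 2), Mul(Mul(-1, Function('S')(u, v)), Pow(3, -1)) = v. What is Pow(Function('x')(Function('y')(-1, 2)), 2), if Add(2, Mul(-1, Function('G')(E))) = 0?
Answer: 289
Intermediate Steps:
Function('G')(E) = 2 (Function('G')(E) = Add(2, Mul(-1, 0)) = Add(2, 0) = 2)
Function('S')(u, v) = Mul(-3, v)
Function('y')(k, d) = 4 (Function('y')(k, d) = Pow(Add(0, Mul(-1, 2)), 2) = Pow(Add(0, -2), 2) = Pow(-2, 2) = 4)
Function('x')(h) = Add(-5, Mul(-3, h)) (Function('x')(h) = Add(Mul(-3, h), -5) = Add(-5, Mul(-3, h)))
Pow(Function('x')(Function('y')(-1, 2)), 2) = Pow(Add(-5, Mul(-3, 4)), 2) = Pow(Add(-5, -12), 2) = Pow(-17, 2) = 289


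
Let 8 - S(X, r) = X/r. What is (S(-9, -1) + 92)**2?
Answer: 8281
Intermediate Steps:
S(X, r) = 8 - X/r
(S(-9, -1) + 92)**2 = ((8 - 1*(-9)/(-1)) + 92)**2 = ((8 - 1*(-9)*(-1)) + 92)**2 = ((8 - 9) + 92)**2 = (-1 + 92)**2 = 91**2 = 8281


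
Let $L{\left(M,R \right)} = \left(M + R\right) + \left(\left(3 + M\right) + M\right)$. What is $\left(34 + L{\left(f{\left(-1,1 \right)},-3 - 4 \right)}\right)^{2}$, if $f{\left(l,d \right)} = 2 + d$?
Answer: $1521$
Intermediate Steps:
$L{\left(M,R \right)} = 3 + R + 3 M$ ($L{\left(M,R \right)} = \left(M + R\right) + \left(3 + 2 M\right) = 3 + R + 3 M$)
$\left(34 + L{\left(f{\left(-1,1 \right)},-3 - 4 \right)}\right)^{2} = \left(34 + \left(3 - 7 + 3 \left(2 + 1\right)\right)\right)^{2} = \left(34 + \left(3 - 7 + 3 \cdot 3\right)\right)^{2} = \left(34 + \left(3 - 7 + 9\right)\right)^{2} = \left(34 + 5\right)^{2} = 39^{2} = 1521$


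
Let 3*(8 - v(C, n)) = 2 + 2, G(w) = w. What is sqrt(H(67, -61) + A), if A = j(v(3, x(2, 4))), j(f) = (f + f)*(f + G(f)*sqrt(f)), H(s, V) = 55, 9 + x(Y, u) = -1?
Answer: sqrt(11655 + 4800*sqrt(15))/9 ≈ 19.324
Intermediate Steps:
x(Y, u) = -10 (x(Y, u) = -9 - 1 = -10)
v(C, n) = 20/3 (v(C, n) = 8 - (2 + 2)/3 = 8 - 1/3*4 = 8 - 4/3 = 20/3)
j(f) = 2*f*(f + f**(3/2)) (j(f) = (f + f)*(f + f*sqrt(f)) = (2*f)*(f + f**(3/2)) = 2*f*(f + f**(3/2)))
A = 800/9 + 1600*sqrt(15)/27 (A = 2*(20/3)**2 + 2*(20/3)**(5/2) = 2*(400/9) + 2*(800*sqrt(15)/27) = 800/9 + 1600*sqrt(15)/27 ≈ 318.40)
sqrt(H(67, -61) + A) = sqrt(55 + (800/9 + 1600*sqrt(15)/27)) = sqrt(1295/9 + 1600*sqrt(15)/27)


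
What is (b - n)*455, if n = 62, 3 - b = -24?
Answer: -15925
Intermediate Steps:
b = 27 (b = 3 - 1*(-24) = 3 + 24 = 27)
(b - n)*455 = (27 - 1*62)*455 = (27 - 62)*455 = -35*455 = -15925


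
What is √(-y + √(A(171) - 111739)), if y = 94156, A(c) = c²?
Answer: √(-94156 + I*√82498) ≈ 0.468 + 306.85*I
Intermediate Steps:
√(-y + √(A(171) - 111739)) = √(-1*94156 + √(171² - 111739)) = √(-94156 + √(29241 - 111739)) = √(-94156 + √(-82498)) = √(-94156 + I*√82498)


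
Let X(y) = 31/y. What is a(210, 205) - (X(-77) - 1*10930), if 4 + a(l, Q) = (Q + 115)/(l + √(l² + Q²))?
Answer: 1414073797/129437 + 64*√3445/1681 ≈ 10927.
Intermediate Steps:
a(l, Q) = -4 + (115 + Q)/(l + √(Q² + l²)) (a(l, Q) = -4 + (Q + 115)/(l + √(l² + Q²)) = -4 + (115 + Q)/(l + √(Q² + l²)))
a(210, 205) - (X(-77) - 1*10930) = (115 + 205 - 4*210 - 4*√(205² + 210²))/(210 + √(205² + 210²)) - (31/(-77) - 1*10930) = (115 + 205 - 840 - 4*√(42025 + 44100))/(210 + √(42025 + 44100)) - (31*(-1/77) - 10930) = (115 + 205 - 840 - 20*√3445)/(210 + √86125) - (-31/77 - 10930) = (115 + 205 - 840 - 20*√3445)/(210 + 5*√3445) - 1*(-841641/77) = (115 + 205 - 840 - 20*√3445)/(210 + 5*√3445) + 841641/77 = (-520 - 20*√3445)/(210 + 5*√3445) + 841641/77 = 841641/77 + (-520 - 20*√3445)/(210 + 5*√3445)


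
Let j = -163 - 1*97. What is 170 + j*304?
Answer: -78870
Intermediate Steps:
j = -260 (j = -163 - 97 = -260)
170 + j*304 = 170 - 260*304 = 170 - 79040 = -78870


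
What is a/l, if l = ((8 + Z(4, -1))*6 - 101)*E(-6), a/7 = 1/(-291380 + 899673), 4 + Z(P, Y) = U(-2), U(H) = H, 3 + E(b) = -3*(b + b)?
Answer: -1/255222363 ≈ -3.9182e-9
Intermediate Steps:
E(b) = -3 - 6*b (E(b) = -3 - 3*(b + b) = -3 - 6*b)
Z(P, Y) = -6 (Z(P, Y) = -4 - 2 = -6)
a = 1/86899 (a = 7/(-291380 + 899673) = 7/608293 = 7*(1/608293) = 1/86899 ≈ 1.1508e-5)
l = -2937 (l = ((8 - 6)*6 - 101)*(-3 - 6*(-6)) = (2*6 - 101)*(-3 + 36) = (12 - 101)*33 = -89*33 = -2937)
a/l = (1/86899)/(-2937) = (1/86899)*(-1/2937) = -1/255222363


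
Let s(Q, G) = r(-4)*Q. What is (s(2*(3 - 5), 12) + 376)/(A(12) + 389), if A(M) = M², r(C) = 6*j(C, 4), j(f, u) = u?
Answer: 280/533 ≈ 0.52533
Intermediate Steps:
r(C) = 24 (r(C) = 6*4 = 24)
s(Q, G) = 24*Q
(s(2*(3 - 5), 12) + 376)/(A(12) + 389) = (24*(2*(3 - 5)) + 376)/(12² + 389) = (24*(2*(-2)) + 376)/(144 + 389) = (24*(-4) + 376)/533 = (-96 + 376)*(1/533) = 280*(1/533) = 280/533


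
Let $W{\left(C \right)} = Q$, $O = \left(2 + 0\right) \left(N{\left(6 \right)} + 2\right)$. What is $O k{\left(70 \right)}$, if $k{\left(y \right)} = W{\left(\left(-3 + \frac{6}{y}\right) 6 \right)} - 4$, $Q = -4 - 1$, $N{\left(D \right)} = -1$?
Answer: $-18$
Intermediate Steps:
$O = 2$ ($O = \left(2 + 0\right) \left(-1 + 2\right) = 2 \cdot 1 = 2$)
$Q = -5$ ($Q = -4 - 1 = -5$)
$W{\left(C \right)} = -5$
$k{\left(y \right)} = -9$ ($k{\left(y \right)} = -5 - 4 = -9$)
$O k{\left(70 \right)} = 2 \left(-9\right) = -18$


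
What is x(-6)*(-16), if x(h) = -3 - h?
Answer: -48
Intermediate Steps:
x(-6)*(-16) = (-3 - 1*(-6))*(-16) = (-3 + 6)*(-16) = 3*(-16) = -48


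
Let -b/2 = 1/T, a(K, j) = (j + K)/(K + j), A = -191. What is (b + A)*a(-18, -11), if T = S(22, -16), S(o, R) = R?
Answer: -1527/8 ≈ -190.88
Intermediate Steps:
a(K, j) = 1 (a(K, j) = (K + j)/(K + j) = 1)
T = -16
b = 1/8 (b = -2/(-16) = -2*(-1/16) = 1/8 ≈ 0.12500)
(b + A)*a(-18, -11) = (1/8 - 191)*1 = -1527/8*1 = -1527/8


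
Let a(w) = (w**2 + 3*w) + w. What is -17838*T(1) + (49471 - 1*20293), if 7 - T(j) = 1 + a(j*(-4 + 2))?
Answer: -149202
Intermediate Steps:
a(w) = w**2 + 4*w
T(j) = 6 + 2*j*(4 - 2*j) (T(j) = 7 - (1 + (j*(-4 + 2))*(4 + j*(-4 + 2))) = 7 - (1 + (j*(-2))*(4 + j*(-2))) = 7 - (1 + (-2*j)*(4 - 2*j)) = 7 - (1 - 2*j*(4 - 2*j)) = 7 + (-1 + 2*j*(4 - 2*j)) = 6 + 2*j*(4 - 2*j))
-17838*T(1) + (49471 - 1*20293) = -17838*(6 - 4*1*(-2 + 1)) + (49471 - 1*20293) = -17838*(6 - 4*1*(-1)) + (49471 - 20293) = -17838*(6 + 4) + 29178 = -17838*10 + 29178 = -178380 + 29178 = -149202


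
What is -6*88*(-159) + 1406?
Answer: 85358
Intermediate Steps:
-6*88*(-159) + 1406 = -528*(-159) + 1406 = 83952 + 1406 = 85358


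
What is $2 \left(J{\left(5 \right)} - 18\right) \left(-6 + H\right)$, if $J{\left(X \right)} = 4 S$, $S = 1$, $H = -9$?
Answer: $420$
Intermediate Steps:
$J{\left(X \right)} = 4$ ($J{\left(X \right)} = 4 \cdot 1 = 4$)
$2 \left(J{\left(5 \right)} - 18\right) \left(-6 + H\right) = 2 \left(4 - 18\right) \left(-6 - 9\right) = 2 \left(\left(-14\right) \left(-15\right)\right) = 2 \cdot 210 = 420$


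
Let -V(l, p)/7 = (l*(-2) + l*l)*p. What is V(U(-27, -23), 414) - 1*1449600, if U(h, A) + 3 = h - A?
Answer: -1632174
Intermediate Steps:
U(h, A) = -3 + h - A (U(h, A) = -3 + (h - A) = -3 + h - A)
V(l, p) = -7*p*(l² - 2*l) (V(l, p) = -7*(l*(-2) + l*l)*p = -7*(-2*l + l²)*p = -7*(l² - 2*l)*p = -7*p*(l² - 2*l))
V(U(-27, -23), 414) - 1*1449600 = 7*(-3 - 27 - 1*(-23))*414*(2 - (-3 - 27 - 1*(-23))) - 1*1449600 = 7*(-3 - 27 + 23)*414*(2 - (-3 - 27 + 23)) - 1449600 = 7*(-7)*414*(2 - 1*(-7)) - 1449600 = 7*(-7)*414*(2 + 7) - 1449600 = 7*(-7)*414*9 - 1449600 = -182574 - 1449600 = -1632174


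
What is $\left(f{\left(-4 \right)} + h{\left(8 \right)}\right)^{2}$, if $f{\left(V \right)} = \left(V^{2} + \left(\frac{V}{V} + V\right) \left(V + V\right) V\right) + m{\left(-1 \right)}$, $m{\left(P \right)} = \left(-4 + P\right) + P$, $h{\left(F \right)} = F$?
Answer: $6084$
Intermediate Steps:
$m{\left(P \right)} = -4 + 2 P$
$f{\left(V \right)} = -6 + V^{2} + 2 V^{2} \left(1 + V\right)$ ($f{\left(V \right)} = \left(V^{2} + \left(\frac{V}{V} + V\right) \left(V + V\right) V\right) + \left(-4 + 2 \left(-1\right)\right) = \left(V^{2} + \left(1 + V\right) 2 V V\right) - 6 = \left(V^{2} + 2 V \left(1 + V\right) V\right) - 6 = \left(V^{2} + 2 V^{2} \left(1 + V\right)\right) - 6 = -6 + V^{2} + 2 V^{2} \left(1 + V\right)$)
$\left(f{\left(-4 \right)} + h{\left(8 \right)}\right)^{2} = \left(\left(-6 + 2 \left(-4\right)^{3} + 3 \left(-4\right)^{2}\right) + 8\right)^{2} = \left(\left(-6 + 2 \left(-64\right) + 3 \cdot 16\right) + 8\right)^{2} = \left(\left(-6 - 128 + 48\right) + 8\right)^{2} = \left(-86 + 8\right)^{2} = \left(-78\right)^{2} = 6084$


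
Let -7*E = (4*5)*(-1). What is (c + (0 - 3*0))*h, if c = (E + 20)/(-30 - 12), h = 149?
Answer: -11920/147 ≈ -81.088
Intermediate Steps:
E = 20/7 (E = -4*5*(-1)/7 = -20*(-1)/7 = -⅐*(-20) = 20/7 ≈ 2.8571)
c = -80/147 (c = (20/7 + 20)/(-30 - 12) = (160/7)/(-42) = (160/7)*(-1/42) = -80/147 ≈ -0.54422)
(c + (0 - 3*0))*h = (-80/147 + (0 - 3*0))*149 = (-80/147 + (0 + 0))*149 = (-80/147 + 0)*149 = -80/147*149 = -11920/147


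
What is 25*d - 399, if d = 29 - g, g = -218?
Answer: 5776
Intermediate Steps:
d = 247 (d = 29 - 1*(-218) = 29 + 218 = 247)
25*d - 399 = 25*247 - 399 = 6175 - 399 = 5776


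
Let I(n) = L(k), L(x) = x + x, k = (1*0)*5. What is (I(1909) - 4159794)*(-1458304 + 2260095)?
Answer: -3335285391054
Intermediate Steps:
k = 0 (k = 0*5 = 0)
L(x) = 2*x
I(n) = 0 (I(n) = 2*0 = 0)
(I(1909) - 4159794)*(-1458304 + 2260095) = (0 - 4159794)*(-1458304 + 2260095) = -4159794*801791 = -3335285391054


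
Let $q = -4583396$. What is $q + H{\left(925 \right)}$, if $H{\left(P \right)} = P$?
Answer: $-4582471$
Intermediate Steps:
$q + H{\left(925 \right)} = -4583396 + 925 = -4582471$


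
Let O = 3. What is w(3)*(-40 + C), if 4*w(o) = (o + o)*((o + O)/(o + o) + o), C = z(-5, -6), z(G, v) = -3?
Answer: -258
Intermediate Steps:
C = -3
w(o) = o*(o + (3 + o)/(2*o))/2 (w(o) = ((o + o)*((o + 3)/(o + o) + o))/4 = ((2*o)*((3 + o)/((2*o)) + o))/4 = ((2*o)*((3 + o)*(1/(2*o)) + o))/4 = ((2*o)*((3 + o)/(2*o) + o))/4 = ((2*o)*(o + (3 + o)/(2*o)))/4 = (2*o*(o + (3 + o)/(2*o)))/4 = o*(o + (3 + o)/(2*o))/2)
w(3)*(-40 + C) = (3/4 + (1/2)*3**2 + (1/4)*3)*(-40 - 3) = (3/4 + (1/2)*9 + 3/4)*(-43) = (3/4 + 9/2 + 3/4)*(-43) = 6*(-43) = -258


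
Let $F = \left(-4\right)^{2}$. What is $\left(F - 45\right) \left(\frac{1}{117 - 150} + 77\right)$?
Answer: $- \frac{73660}{33} \approx -2232.1$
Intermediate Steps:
$F = 16$
$\left(F - 45\right) \left(\frac{1}{117 - 150} + 77\right) = \left(16 - 45\right) \left(\frac{1}{117 - 150} + 77\right) = - 29 \left(\frac{1}{-33} + 77\right) = - 29 \left(- \frac{1}{33} + 77\right) = \left(-29\right) \frac{2540}{33} = - \frac{73660}{33}$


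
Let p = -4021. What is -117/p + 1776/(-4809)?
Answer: -2192881/6445663 ≈ -0.34021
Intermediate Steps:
-117/p + 1776/(-4809) = -117/(-4021) + 1776/(-4809) = -117*(-1/4021) + 1776*(-1/4809) = 117/4021 - 592/1603 = -2192881/6445663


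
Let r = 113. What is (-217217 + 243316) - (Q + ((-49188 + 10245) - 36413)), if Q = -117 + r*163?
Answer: 83153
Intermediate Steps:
Q = 18302 (Q = -117 + 113*163 = -117 + 18419 = 18302)
(-217217 + 243316) - (Q + ((-49188 + 10245) - 36413)) = (-217217 + 243316) - (18302 + ((-49188 + 10245) - 36413)) = 26099 - (18302 + (-38943 - 36413)) = 26099 - (18302 - 75356) = 26099 - 1*(-57054) = 26099 + 57054 = 83153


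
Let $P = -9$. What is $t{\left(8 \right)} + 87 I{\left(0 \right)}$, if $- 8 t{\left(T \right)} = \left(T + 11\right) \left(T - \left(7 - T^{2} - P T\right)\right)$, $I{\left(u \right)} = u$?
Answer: $\frac{133}{8} \approx 16.625$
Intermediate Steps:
$t{\left(T \right)} = - \frac{\left(11 + T\right) \left(-7 + T^{2} - 8 T\right)}{8}$ ($t{\left(T \right)} = - \frac{\left(T + 11\right) \left(T - \left(7 - T^{2} + 9 T\right)\right)}{8} = - \frac{\left(11 + T\right) \left(T - \left(7 - T^{2} + 9 T\right)\right)}{8} = - \frac{\left(11 + T\right) \left(-7 + T^{2} - 8 T\right)}{8}$)
$t{\left(8 \right)} + 87 I{\left(0 \right)} = \left(\frac{77}{8} - \frac{3 \cdot 8^{2}}{8} - \frac{8^{3}}{8} + \frac{95}{8} \cdot 8\right) + 87 \cdot 0 = \left(\frac{77}{8} - 24 - 64 + 95\right) + 0 = \frac{133}{8} + 0 = \frac{133}{8}$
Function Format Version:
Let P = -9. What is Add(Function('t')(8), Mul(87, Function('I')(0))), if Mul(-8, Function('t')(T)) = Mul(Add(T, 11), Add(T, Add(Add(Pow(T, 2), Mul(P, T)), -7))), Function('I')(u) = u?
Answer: Rational(133, 8) ≈ 16.625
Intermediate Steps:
Function('t')(T) = Mul(Rational(-1, 8), Add(11, T), Add(-7, Pow(T, 2), Mul(-8, T))) (Function('t')(T) = Mul(Rational(-1, 8), Mul(Add(T, 11), Add(T, Add(Add(Pow(T, 2), Mul(-9, T)), -7)))) = Mul(Rational(-1, 8), Mul(Add(11, T), Add(T, Add(-7, Pow(T, 2), Mul(-9, T))))) = Mul(Rational(-1, 8), Mul(Add(11, T), Add(-7, Pow(T, 2), Mul(-8, T)))) = Mul(Rational(-1, 8), Add(11, T), Add(-7, Pow(T, 2), Mul(-8, T))))
Add(Function('t')(8), Mul(87, Function('I')(0))) = Add(Add(Rational(77, 8), Mul(Rational(-3, 8), Pow(8, 2)), Mul(Rational(-1, 8), Pow(8, 3)), Mul(Rational(95, 8), 8)), Mul(87, 0)) = Add(Add(Rational(77, 8), Mul(Rational(-3, 8), 64), Mul(Rational(-1, 8), 512), 95), 0) = Add(Add(Rational(77, 8), -24, -64, 95), 0) = Add(Rational(133, 8), 0) = Rational(133, 8)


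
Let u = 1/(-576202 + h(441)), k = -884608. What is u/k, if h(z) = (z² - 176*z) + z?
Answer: 1/405943072768 ≈ 2.4634e-12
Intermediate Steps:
h(z) = z² - 175*z
u = -1/458896 (u = 1/(-576202 + 441*(-175 + 441)) = 1/(-576202 + 441*266) = 1/(-576202 + 117306) = 1/(-458896) = -1/458896 ≈ -2.1791e-6)
u/k = -1/458896/(-884608) = -1/458896*(-1/884608) = 1/405943072768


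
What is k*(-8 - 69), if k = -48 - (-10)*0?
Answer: 3696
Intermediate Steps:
k = -48 (k = -48 - 1*0 = -48 + 0 = -48)
k*(-8 - 69) = -48*(-8 - 69) = -48*(-77) = 3696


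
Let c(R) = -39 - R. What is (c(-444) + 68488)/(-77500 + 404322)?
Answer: 68893/326822 ≈ 0.21080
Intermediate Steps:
(c(-444) + 68488)/(-77500 + 404322) = ((-39 - 1*(-444)) + 68488)/(-77500 + 404322) = ((-39 + 444) + 68488)/326822 = (405 + 68488)*(1/326822) = 68893*(1/326822) = 68893/326822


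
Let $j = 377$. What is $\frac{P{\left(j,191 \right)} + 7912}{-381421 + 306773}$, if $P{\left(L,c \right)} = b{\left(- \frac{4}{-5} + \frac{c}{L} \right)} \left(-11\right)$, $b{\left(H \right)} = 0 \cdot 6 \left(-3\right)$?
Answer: $- \frac{23}{217} \approx -0.10599$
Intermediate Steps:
$b{\left(H \right)} = 0$ ($b{\left(H \right)} = 0 \left(-3\right) = 0$)
$P{\left(L,c \right)} = 0$ ($P{\left(L,c \right)} = 0 \left(-11\right) = 0$)
$\frac{P{\left(j,191 \right)} + 7912}{-381421 + 306773} = \frac{0 + 7912}{-381421 + 306773} = \frac{7912}{-74648} = 7912 \left(- \frac{1}{74648}\right) = - \frac{23}{217}$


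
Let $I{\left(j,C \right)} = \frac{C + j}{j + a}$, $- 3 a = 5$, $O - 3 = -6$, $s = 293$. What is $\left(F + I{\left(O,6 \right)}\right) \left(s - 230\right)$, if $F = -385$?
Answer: $- \frac{48591}{2} \approx -24296.0$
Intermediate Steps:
$O = -3$ ($O = 3 - 6 = -3$)
$a = - \frac{5}{3}$ ($a = \left(- \frac{1}{3}\right) 5 = - \frac{5}{3} \approx -1.6667$)
$I{\left(j,C \right)} = \frac{C + j}{- \frac{5}{3} + j}$ ($I{\left(j,C \right)} = \frac{C + j}{j - \frac{5}{3}} = \frac{C + j}{- \frac{5}{3} + j}$)
$\left(F + I{\left(O,6 \right)}\right) \left(s - 230\right) = \left(-385 + \frac{3 \left(6 - 3\right)}{-5 + 3 \left(-3\right)}\right) \left(293 - 230\right) = \left(-385 + 3 \frac{1}{-5 - 9} \cdot 3\right) 63 = \left(-385 + 3 \frac{1}{-14} \cdot 3\right) 63 = \left(-385 + 3 \left(- \frac{1}{14}\right) 3\right) 63 = \left(-385 - \frac{9}{14}\right) 63 = \left(- \frac{5399}{14}\right) 63 = - \frac{48591}{2}$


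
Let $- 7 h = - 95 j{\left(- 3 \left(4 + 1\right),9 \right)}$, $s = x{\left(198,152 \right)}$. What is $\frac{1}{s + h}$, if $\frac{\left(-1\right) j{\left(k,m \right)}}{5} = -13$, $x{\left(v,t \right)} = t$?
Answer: $\frac{7}{7239} \approx 0.00096698$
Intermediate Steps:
$j{\left(k,m \right)} = 65$ ($j{\left(k,m \right)} = \left(-5\right) \left(-13\right) = 65$)
$s = 152$
$h = \frac{6175}{7}$ ($h = - \frac{\left(-95\right) 65}{7} = \left(- \frac{1}{7}\right) \left(-6175\right) = \frac{6175}{7} \approx 882.14$)
$\frac{1}{s + h} = \frac{1}{152 + \frac{6175}{7}} = \frac{1}{\frac{7239}{7}} = \frac{7}{7239}$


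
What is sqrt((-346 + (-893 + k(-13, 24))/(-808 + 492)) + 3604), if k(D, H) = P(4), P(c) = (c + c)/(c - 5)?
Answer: sqrt(81403891)/158 ≈ 57.104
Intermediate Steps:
P(c) = 2*c/(-5 + c) (P(c) = (2*c)/(-5 + c) = 2*c/(-5 + c))
k(D, H) = -8 (k(D, H) = 2*4/(-5 + 4) = 2*4/(-1) = 2*4*(-1) = -8)
sqrt((-346 + (-893 + k(-13, 24))/(-808 + 492)) + 3604) = sqrt((-346 + (-893 - 8)/(-808 + 492)) + 3604) = sqrt((-346 - 901/(-316)) + 3604) = sqrt((-346 - 901*(-1/316)) + 3604) = sqrt((-346 + 901/316) + 3604) = sqrt(-108435/316 + 3604) = sqrt(1030429/316) = sqrt(81403891)/158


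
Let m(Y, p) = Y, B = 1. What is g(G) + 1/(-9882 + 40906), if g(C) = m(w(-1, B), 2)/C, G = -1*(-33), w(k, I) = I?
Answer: 31057/1023792 ≈ 0.030335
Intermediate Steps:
G = 33
g(C) = 1/C
g(G) + 1/(-9882 + 40906) = 1/33 + 1/(-9882 + 40906) = 1/33 + 1/31024 = 31057/1023792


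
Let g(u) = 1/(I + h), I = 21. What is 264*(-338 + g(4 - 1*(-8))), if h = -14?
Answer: -624360/7 ≈ -89194.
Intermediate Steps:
g(u) = ⅐ (g(u) = 1/(21 - 14) = 1/7 = ⅐)
264*(-338 + g(4 - 1*(-8))) = 264*(-338 + ⅐) = 264*(-2365/7) = -624360/7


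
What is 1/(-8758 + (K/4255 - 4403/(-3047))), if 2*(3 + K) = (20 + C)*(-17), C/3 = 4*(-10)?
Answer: -12964985/113526023056 ≈ -0.00011420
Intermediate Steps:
C = -120 (C = 3*(4*(-10)) = 3*(-40) = -120)
K = 847 (K = -3 + ((20 - 120)*(-17))/2 = -3 + (-100*(-17))/2 = -3 + (1/2)*1700 = -3 + 850 = 847)
1/(-8758 + (K/4255 - 4403/(-3047))) = 1/(-8758 + (847/4255 - 4403/(-3047))) = 1/(-8758 + (847*(1/4255) - 4403*(-1/3047))) = 1/(-8758 + (847/4255 + 4403/3047)) = 1/(-8758 + 21315574/12964985) = 1/(-113526023056/12964985) = -12964985/113526023056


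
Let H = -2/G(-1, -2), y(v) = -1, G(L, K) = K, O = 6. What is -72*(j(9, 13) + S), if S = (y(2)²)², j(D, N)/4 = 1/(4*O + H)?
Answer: -2088/25 ≈ -83.520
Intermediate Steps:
H = 1 (H = -2/(-2) = -2*(-½) = 1)
j(D, N) = 4/25 (j(D, N) = 4/(4*6 + 1) = 4/(24 + 1) = 4/25)
S = 1 (S = ((-1)²)² = 1² = 1)
-72*(j(9, 13) + S) = -72*(4/25 + 1) = -72*29/25 = -2088/25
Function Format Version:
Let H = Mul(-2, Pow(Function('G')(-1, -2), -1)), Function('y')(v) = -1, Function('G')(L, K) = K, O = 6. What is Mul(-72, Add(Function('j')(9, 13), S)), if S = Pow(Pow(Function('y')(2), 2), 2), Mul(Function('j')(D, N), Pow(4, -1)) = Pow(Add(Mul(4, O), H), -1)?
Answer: Rational(-2088, 25) ≈ -83.520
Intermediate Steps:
H = 1 (H = Mul(-2, Pow(-2, -1)) = Mul(-2, Rational(-1, 2)) = 1)
Function('j')(D, N) = Rational(4, 25) (Function('j')(D, N) = Mul(4, Pow(Add(Mul(4, 6), 1), -1)) = Mul(4, Pow(Add(24, 1), -1)) = Mul(4, Pow(25, -1)) = Mul(4, Rational(1, 25)) = Rational(4, 25))
S = 1 (S = Pow(Pow(-1, 2), 2) = Pow(1, 2) = 1)
Mul(-72, Add(Function('j')(9, 13), S)) = Mul(-72, Add(Rational(4, 25), 1)) = Mul(-72, Rational(29, 25)) = Rational(-2088, 25)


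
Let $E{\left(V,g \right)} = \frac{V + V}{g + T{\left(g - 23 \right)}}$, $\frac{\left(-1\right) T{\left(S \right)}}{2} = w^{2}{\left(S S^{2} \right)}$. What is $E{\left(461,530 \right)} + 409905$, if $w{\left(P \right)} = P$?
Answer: $\frac{6961951153373080043059}{16984304054288384} \approx 4.0991 \cdot 10^{5}$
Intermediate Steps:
$T{\left(S \right)} = - 2 S^{6}$ ($T{\left(S \right)} = - 2 \left(S S^{2}\right)^{2} = - 2 \left(S^{3}\right)^{2} = - 2 S^{6}$)
$E{\left(V,g \right)} = \frac{2 V}{g - 2 \left(-23 + g\right)^{6}}$ ($E{\left(V,g \right)} = \frac{V + V}{g - 2 \left(g - 23\right)^{6}} = \frac{2 V}{g - 2 \left(-23 + g\right)^{6}}$)
$E{\left(461,530 \right)} + 409905 = 2 \cdot 461 \frac{1}{530 - 2 \left(-23 + 530\right)^{6}} + 409905 = 2 \cdot 461 \frac{1}{530 - 2 \cdot 507^{6}} + 409905 = 2 \cdot 461 \frac{1}{530 - 33968608108577298} + 409905 = 2 \cdot 461 \frac{1}{-33968608108576768} + 409905 = 2 \cdot 461 \left(- \frac{1}{33968608108576768}\right) + 409905 = - \frac{461}{16984304054288384} + 409905 = \frac{6961951153373080043059}{16984304054288384}$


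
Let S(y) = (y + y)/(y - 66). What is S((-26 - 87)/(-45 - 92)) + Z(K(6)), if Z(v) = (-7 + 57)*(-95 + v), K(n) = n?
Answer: -39734276/8929 ≈ -4450.0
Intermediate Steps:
S(y) = 2*y/(-66 + y) (S(y) = (2*y)/(-66 + y) = 2*y/(-66 + y))
Z(v) = -4750 + 50*v (Z(v) = 50*(-95 + v) = -4750 + 50*v)
S((-26 - 87)/(-45 - 92)) + Z(K(6)) = 2*((-26 - 87)/(-45 - 92))/(-66 + (-26 - 87)/(-45 - 92)) + (-4750 + 50*6) = 2*(-113/(-137))/(-66 - 113/(-137)) + (-4750 + 300) = 2*(-113*(-1/137))/(-66 - 113*(-1/137)) - 4450 = 2*(113/137)/(-66 + 113/137) - 4450 = 2*(113/137)/(-8929/137) - 4450 = 2*(113/137)*(-137/8929) - 4450 = -226/8929 - 4450 = -39734276/8929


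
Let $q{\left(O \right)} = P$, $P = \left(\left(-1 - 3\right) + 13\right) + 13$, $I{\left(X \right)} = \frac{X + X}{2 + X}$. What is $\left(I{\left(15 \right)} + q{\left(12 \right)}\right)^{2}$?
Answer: $\frac{163216}{289} \approx 564.76$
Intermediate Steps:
$I{\left(X \right)} = \frac{2 X}{2 + X}$
$P = 22$ ($P = \left(-4 + 13\right) + 13 = 9 + 13 = 22$)
$q{\left(O \right)} = 22$
$\left(I{\left(15 \right)} + q{\left(12 \right)}\right)^{2} = \left(2 \cdot 15 \frac{1}{2 + 15} + 22\right)^{2} = \left(2 \cdot 15 \cdot \frac{1}{17} + 22\right)^{2} = \left(\frac{30}{17} + 22\right)^{2} = \left(\frac{404}{17}\right)^{2} = \frac{163216}{289}$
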